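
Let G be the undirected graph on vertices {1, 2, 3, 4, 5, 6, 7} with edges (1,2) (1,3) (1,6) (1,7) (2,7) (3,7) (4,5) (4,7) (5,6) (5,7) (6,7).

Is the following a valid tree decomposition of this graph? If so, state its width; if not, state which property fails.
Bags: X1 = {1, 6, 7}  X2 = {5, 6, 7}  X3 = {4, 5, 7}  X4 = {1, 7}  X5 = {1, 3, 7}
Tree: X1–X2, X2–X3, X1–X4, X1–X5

No — vertex 2 appears in no bag.

A tree decomposition must satisfy three properties: every vertex lies in some bag; for every edge, both endpoints lie together in some bag; and for every vertex, the bags containing it form a connected subtree. Here vertex 2 appears in no bag, so the decomposition is invalid.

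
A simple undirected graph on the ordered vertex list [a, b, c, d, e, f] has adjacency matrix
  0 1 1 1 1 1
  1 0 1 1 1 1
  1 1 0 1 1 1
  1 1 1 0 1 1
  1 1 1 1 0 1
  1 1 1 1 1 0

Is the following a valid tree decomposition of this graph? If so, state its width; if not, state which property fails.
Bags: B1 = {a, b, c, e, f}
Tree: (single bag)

No — vertex d appears in no bag.

A tree decomposition must satisfy three properties: every vertex lies in some bag; for every edge, both endpoints lie together in some bag; and for every vertex, the bags containing it form a connected subtree. Here vertex d appears in no bag, so the decomposition is invalid.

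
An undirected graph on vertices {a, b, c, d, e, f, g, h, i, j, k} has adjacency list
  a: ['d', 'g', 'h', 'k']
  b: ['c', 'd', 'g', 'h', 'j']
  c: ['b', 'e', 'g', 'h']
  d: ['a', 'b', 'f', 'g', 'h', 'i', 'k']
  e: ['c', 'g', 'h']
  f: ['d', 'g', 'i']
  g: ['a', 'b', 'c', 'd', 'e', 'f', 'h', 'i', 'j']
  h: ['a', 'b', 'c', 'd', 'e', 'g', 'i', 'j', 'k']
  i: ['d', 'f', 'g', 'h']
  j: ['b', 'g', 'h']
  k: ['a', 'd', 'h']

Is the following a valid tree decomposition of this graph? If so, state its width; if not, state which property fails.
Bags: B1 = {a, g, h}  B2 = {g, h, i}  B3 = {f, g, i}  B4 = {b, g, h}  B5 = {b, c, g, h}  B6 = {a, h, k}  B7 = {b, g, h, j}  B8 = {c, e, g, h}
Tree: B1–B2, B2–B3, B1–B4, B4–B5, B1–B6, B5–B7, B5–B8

No — vertex d appears in no bag.

A tree decomposition must satisfy three properties: every vertex lies in some bag; for every edge, both endpoints lie together in some bag; and for every vertex, the bags containing it form a connected subtree. Here vertex d appears in no bag, so the decomposition is invalid.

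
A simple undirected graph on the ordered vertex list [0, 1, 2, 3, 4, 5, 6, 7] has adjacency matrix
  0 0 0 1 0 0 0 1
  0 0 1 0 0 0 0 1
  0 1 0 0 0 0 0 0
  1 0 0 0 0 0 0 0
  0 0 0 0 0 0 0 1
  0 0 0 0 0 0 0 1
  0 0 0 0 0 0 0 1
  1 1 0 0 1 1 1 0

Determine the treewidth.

A width-1 tree decomposition is:
Bags: B1 = {1, 7}  B2 = {6, 7}  B3 = {0, 7}  B4 = {1, 2}  B5 = {5, 7}  B6 = {0, 3}  B7 = {4, 7}
Tree: B1–B2, B2–B3, B1–B4, B1–B5, B3–B6, B3–B7
The largest bag has 2 vertices, giving width 1; this decomposition certifies tw(G) ≤ 1. Since G has at least one edge (e.g. 1–7), it is not an edgeless graph, so tw(G) ≥ 1. Therefore the treewidth is 1.

1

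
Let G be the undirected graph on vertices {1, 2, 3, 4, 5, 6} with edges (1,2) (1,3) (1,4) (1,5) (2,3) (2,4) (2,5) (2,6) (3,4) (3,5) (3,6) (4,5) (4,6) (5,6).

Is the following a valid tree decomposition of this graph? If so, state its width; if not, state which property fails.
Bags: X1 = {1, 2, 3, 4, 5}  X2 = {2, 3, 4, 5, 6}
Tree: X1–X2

Yes; width 4.

Every vertex of G appears in some bag (union = {1, 2, 3, 4, 5, 6}); every edge is covered by a bag; and for each vertex v the set of bags containing v is connected in the bag tree. The decomposition is therefore valid. The largest bag has 5 vertices, so the width is 4.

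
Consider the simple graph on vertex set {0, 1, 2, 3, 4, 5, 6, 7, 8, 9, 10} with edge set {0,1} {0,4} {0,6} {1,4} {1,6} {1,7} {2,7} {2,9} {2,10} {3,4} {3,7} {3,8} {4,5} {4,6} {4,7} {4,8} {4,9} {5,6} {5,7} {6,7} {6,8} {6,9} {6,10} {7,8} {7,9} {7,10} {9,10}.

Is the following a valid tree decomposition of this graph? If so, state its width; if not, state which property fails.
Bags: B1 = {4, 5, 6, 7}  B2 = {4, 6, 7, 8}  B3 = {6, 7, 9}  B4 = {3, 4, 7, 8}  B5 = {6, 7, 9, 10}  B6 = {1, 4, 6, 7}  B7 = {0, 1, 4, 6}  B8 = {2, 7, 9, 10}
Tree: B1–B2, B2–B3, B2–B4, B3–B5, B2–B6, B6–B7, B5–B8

No — edge (4,9) lies in no bag.

A tree decomposition must satisfy three properties: every vertex lies in some bag; for every edge, both endpoints lie together in some bag; and for every vertex, the bags containing it form a connected subtree. Here edge (4,9) lies in no bag, so the decomposition is invalid.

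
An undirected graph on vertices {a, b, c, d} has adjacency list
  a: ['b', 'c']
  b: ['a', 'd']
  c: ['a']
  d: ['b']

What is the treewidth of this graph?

1

A width-1 tree decomposition is:
Bags: B1 = {a, b}  B2 = {a, c}  B3 = {b, d}
Tree: B1–B2, B1–B3
The largest bag has 2 vertices, giving width 1; this decomposition certifies tw(G) ≤ 1. Any graph with an edge has treewidth ≥ 1, and G has the edge b–a. Combining the bounds, tw(G) = 1.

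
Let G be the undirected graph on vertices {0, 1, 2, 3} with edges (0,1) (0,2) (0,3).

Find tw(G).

A width-1 tree decomposition is:
Bags: B1 = {0, 1}  B2 = {0, 3}  B3 = {0, 2}
Tree: B1–B2, B1–B3
Each bag holds 2 vertices, so the decomposition has width 1, which upper-bounds the treewidth. Any graph with an edge has treewidth ≥ 1, and G has the edge 1–0. Hence tw(G) = 1 exactly.

1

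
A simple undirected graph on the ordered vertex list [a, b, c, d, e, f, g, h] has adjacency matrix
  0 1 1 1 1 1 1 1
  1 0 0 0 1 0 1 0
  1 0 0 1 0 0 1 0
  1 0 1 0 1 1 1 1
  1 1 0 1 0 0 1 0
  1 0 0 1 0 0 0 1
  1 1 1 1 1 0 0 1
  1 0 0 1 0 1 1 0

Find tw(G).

3

A width-3 tree decomposition is:
Bags: B1 = {a, c, d, g}  B2 = {a, d, g, h}  B3 = {a, d, e, g}  B4 = {a, b, e, g}  B5 = {a, d, f, h}
Tree: B1–B2, B1–B3, B3–B4, B2–B5
Every bag has size at most 4, so the width is 4 − 1 = 3 and tw(G) ≤ 3. On the other hand G contains the 4-clique {a, d, e, g}. A clique must lie in a single bag of any decomposition, so no decomposition can have width below 3. Hence tw(G) = 3 exactly.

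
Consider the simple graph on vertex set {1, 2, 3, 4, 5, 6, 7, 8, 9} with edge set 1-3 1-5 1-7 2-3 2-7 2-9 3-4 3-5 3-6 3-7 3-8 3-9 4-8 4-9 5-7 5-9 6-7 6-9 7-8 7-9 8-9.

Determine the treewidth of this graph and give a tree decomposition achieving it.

The largest bag has 4 vertices, giving width 3; this decomposition certifies tw(G) ≤ 3. Conversely, {3, 4, 8, 9} is a clique of size 4, and the vertices of any clique must share a bag in every tree decomposition; so some bag has ≥ 4 vertices and tw(G) ≥ 3. Hence tw(G) = 3 exactly.

Treewidth 3.
One optimal decomposition is:
Bags: B1 = {3, 5, 7, 9}  B2 = {3, 6, 7, 9}  B3 = {2, 3, 7, 9}  B4 = {3, 7, 8, 9}  B5 = {3, 4, 8, 9}  B6 = {1, 3, 5, 7}
Tree: B1–B2, B1–B3, B3–B4, B4–B5, B1–B6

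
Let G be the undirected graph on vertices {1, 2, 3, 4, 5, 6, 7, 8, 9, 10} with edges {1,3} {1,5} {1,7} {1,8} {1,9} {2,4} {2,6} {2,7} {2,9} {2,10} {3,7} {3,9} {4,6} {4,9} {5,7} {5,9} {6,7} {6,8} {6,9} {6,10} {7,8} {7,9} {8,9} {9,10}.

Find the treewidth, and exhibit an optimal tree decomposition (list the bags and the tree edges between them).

Treewidth 3.
One optimal decomposition is:
Bags: B1 = {1, 7, 8, 9}  B2 = {6, 7, 8, 9}  B3 = {2, 6, 7, 9}  B4 = {2, 6, 9, 10}  B5 = {2, 4, 6, 9}  B6 = {1, 3, 7, 9}  B7 = {1, 5, 7, 9}
Tree: B1–B2, B2–B3, B3–B4, B3–B5, B1–B6, B6–B7

The largest bag has 4 vertices, giving width 3; this decomposition certifies tw(G) ≤ 3. For the lower bound, the 4 vertices {2, 6, 9, 10} are pairwise adjacent, and any tree decomposition puts a clique entirely inside one bag — forcing width ≥ 3. Hence tw(G) = 3 exactly.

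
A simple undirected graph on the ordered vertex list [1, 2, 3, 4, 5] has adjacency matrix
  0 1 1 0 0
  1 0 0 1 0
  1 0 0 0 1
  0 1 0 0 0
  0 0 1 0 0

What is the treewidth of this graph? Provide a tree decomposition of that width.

Each bag holds 2 vertices, so the decomposition has width 1, which upper-bounds the treewidth. Any graph with an edge has treewidth ≥ 1, and G has the edge 1–3. Therefore the treewidth is 1.

Treewidth 1.
Bags: B1 = {1, 3}  B2 = {1, 2}  B3 = {3, 5}  B4 = {2, 4}
Tree: B1–B2, B1–B3, B2–B4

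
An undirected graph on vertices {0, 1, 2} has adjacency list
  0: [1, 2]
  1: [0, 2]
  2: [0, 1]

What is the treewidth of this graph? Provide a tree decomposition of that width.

With just one bag of size 3, the width is 3 − 1 = 2, so tw(G) ≤ 2. On the other hand G contains the 3-clique {0, 1, 2}. A clique must lie in a single bag of any decomposition, so no decomposition can have width below 2. The upper and lower bounds meet at 2, so that is the treewidth.

Treewidth 2.
Bags: B1 = {0, 1, 2}
Tree: (single bag)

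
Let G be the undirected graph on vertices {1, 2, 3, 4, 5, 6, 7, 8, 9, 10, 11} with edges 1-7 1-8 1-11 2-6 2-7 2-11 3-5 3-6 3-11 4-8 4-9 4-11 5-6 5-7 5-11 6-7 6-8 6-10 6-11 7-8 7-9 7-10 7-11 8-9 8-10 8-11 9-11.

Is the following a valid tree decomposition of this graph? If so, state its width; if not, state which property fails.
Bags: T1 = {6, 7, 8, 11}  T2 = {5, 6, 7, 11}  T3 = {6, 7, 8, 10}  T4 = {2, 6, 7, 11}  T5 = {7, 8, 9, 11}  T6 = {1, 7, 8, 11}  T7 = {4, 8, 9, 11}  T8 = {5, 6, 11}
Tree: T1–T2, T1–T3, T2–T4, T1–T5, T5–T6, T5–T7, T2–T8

No — vertex 3 appears in no bag.

A tree decomposition must satisfy three properties: every vertex lies in some bag; for every edge, both endpoints lie together in some bag; and for every vertex, the bags containing it form a connected subtree. Here vertex 3 appears in no bag, so the decomposition is invalid.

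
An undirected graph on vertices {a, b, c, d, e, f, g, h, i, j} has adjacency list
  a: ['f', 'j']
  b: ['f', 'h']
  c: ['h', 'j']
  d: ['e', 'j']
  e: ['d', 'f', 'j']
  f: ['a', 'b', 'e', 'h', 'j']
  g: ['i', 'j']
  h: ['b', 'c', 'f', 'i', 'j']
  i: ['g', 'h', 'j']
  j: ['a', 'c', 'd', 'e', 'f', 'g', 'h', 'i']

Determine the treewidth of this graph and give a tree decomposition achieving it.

Treewidth 2.
One optimal decomposition is:
Bags: B1 = {a, f, j}  B2 = {f, h, j}  B3 = {c, h, j}  B4 = {e, f, j}  B5 = {d, e, j}  B6 = {h, i, j}  B7 = {b, f, h}  B8 = {g, i, j}
Tree: B1–B2, B2–B3, B2–B4, B4–B5, B2–B6, B2–B7, B6–B8

Each bag holds 3 vertices, so the decomposition has width 2, which upper-bounds the treewidth. On the other hand G contains the 3-clique {d, e, j}. A clique must lie in a single bag of any decomposition, so no decomposition can have width below 2. Combining the bounds, tw(G) = 2.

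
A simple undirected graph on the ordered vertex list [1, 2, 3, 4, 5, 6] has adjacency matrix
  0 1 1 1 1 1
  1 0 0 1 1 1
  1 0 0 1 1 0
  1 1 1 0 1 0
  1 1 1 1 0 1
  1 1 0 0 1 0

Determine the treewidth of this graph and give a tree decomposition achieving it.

Every bag has size at most 4, so the width is 4 − 1 = 3 and tw(G) ≤ 3. For the lower bound, the 4 vertices {1, 2, 4, 5} are pairwise adjacent, and any tree decomposition puts a clique entirely inside one bag — forcing width ≥ 3. Therefore the treewidth is 3.

Treewidth 3.
One such decomposition:
Bags: B1 = {1, 2, 5, 6}  B2 = {1, 2, 4, 5}  B3 = {1, 3, 4, 5}
Tree: B1–B2, B2–B3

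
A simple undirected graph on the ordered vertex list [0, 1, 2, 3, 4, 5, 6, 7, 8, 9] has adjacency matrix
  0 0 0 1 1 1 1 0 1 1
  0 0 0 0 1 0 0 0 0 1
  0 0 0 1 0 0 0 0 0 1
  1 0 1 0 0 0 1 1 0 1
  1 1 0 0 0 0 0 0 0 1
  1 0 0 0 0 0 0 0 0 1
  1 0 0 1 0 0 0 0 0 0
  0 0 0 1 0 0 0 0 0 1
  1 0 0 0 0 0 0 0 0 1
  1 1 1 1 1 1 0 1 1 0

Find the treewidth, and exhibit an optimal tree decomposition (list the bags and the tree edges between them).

Each bag holds 3 vertices, so the decomposition has width 2, which upper-bounds the treewidth. For the lower bound, the 3 vertices {0, 8, 9} are pairwise adjacent, and any tree decomposition puts a clique entirely inside one bag — forcing width ≥ 2. Hence tw(G) = 2 exactly.

Treewidth 2.
One such decomposition:
Bags: B1 = {0, 8, 9}  B2 = {0, 4, 9}  B3 = {0, 5, 9}  B4 = {0, 3, 9}  B5 = {2, 3, 9}  B6 = {3, 7, 9}  B7 = {1, 4, 9}  B8 = {0, 3, 6}
Tree: B1–B2, B1–B3, B1–B4, B4–B5, B4–B6, B2–B7, B4–B8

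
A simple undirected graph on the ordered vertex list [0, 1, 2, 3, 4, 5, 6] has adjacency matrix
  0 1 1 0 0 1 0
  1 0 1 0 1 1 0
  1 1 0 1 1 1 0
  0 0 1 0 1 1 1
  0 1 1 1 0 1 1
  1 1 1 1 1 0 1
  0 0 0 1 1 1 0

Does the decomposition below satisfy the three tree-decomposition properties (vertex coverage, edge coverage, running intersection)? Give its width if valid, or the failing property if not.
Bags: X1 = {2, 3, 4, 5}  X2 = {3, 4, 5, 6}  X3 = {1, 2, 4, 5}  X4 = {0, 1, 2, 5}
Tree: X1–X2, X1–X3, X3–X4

Yes; width 3.

Vertex coverage: the bags together contain {0, 1, 2, 3, 4, 5, 6}, the full vertex set. Edge coverage: each edge of G has both endpoints in at least one bag. Running intersection: for every vertex, the bags containing it form a connected subtree. All three properties hold, so this is a valid tree decomposition of width max|bag| − 1 = 3, and hence tw(G) ≤ 3.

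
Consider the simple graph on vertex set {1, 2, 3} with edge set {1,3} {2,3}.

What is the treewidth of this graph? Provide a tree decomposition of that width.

The largest bag has 2 vertices, giving width 1; this decomposition certifies tw(G) ≤ 1. Since G has at least one edge (e.g. 2–3), it is not an edgeless graph, so tw(G) ≥ 1. Combining the bounds, tw(G) = 1.

Treewidth 1.
One such decomposition:
Bags: B1 = {2, 3}  B2 = {1, 3}
Tree: B1–B2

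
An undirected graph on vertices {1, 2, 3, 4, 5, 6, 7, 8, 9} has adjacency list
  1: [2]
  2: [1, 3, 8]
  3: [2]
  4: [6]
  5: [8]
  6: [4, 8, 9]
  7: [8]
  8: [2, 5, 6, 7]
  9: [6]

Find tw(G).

A width-1 tree decomposition is:
Bags: B1 = {2, 8}  B2 = {6, 8}  B3 = {4, 6}  B4 = {7, 8}  B5 = {5, 8}  B6 = {2, 3}  B7 = {6, 9}  B8 = {1, 2}
Tree: B1–B2, B2–B3, B2–B4, B2–B5, B1–B6, B3–B7, B6–B8
The largest bag has 2 vertices, giving width 1; this decomposition certifies tw(G) ≤ 1. Since G has at least one edge (e.g. 2–8), it is not an edgeless graph, so tw(G) ≥ 1. The upper and lower bounds meet at 1, so that is the treewidth.

1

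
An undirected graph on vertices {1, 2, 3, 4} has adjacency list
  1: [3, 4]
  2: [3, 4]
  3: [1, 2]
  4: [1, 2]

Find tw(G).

2

A width-2 tree decomposition is:
Bags: B1 = {2, 3, 4}  B2 = {1, 3, 4}
Tree: B1–B2
Each bag holds 3 vertices, so the decomposition has width 2, which upper-bounds the treewidth. Since 3–2–4–1–3 is a cycle in G, G is not acyclic. Forests are exactly the graphs of treewidth ≤ 1, so tw(G) ≥ 2. The upper and lower bounds meet at 2, so that is the treewidth.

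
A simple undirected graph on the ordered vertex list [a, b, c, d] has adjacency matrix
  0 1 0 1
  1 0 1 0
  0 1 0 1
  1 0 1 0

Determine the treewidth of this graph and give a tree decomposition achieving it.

Treewidth 2.
One optimal decomposition is:
Bags: B1 = {a, b, d}  B2 = {b, c, d}
Tree: B1–B2

Every bag has size at most 3, so the width is 3 − 1 = 2 and tw(G) ≤ 2. The edges b–a–d–c–b form a cycle, so G is not a tree and its treewidth is at least 2. The upper and lower bounds meet at 2, so that is the treewidth.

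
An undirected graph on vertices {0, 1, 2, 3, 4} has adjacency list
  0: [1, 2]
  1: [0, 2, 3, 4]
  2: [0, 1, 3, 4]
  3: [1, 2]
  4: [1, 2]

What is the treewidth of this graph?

2

A width-2 tree decomposition is:
Bags: B1 = {1, 2, 3}  B2 = {0, 1, 2}  B3 = {1, 2, 4}
Tree: B1–B2, B2–B3
The largest bag has 3 vertices, giving width 2; this decomposition certifies tw(G) ≤ 2. On the other hand G contains the 3-clique {0, 1, 2}. A clique must lie in a single bag of any decomposition, so no decomposition can have width below 2. Combining the bounds, tw(G) = 2.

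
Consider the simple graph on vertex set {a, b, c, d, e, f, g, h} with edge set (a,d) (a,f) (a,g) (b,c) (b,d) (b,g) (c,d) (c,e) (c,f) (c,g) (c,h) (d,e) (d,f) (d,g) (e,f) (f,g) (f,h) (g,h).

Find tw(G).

3

A width-3 tree decomposition is:
Bags: B1 = {c, d, f, g}  B2 = {b, c, d, g}  B3 = {c, d, e, f}  B4 = {c, f, g, h}  B5 = {a, d, f, g}
Tree: B1–B2, B1–B3, B1–B4, B1–B5
Every bag has size at most 4, so the width is 4 − 1 = 3 and tw(G) ≤ 3. For the lower bound, the 4 vertices {c, d, f, g} are pairwise adjacent, and any tree decomposition puts a clique entirely inside one bag — forcing width ≥ 3. Hence tw(G) = 3 exactly.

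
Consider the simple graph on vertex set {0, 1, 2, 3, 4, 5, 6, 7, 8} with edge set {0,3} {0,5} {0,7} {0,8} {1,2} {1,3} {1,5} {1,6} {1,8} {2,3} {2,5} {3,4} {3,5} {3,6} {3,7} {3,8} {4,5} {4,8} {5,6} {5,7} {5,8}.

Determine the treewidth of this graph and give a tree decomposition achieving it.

The largest bag has 4 vertices, giving width 3; this decomposition certifies tw(G) ≤ 3. On the other hand G contains the 4-clique {0, 3, 5, 8}. A clique must lie in a single bag of any decomposition, so no decomposition can have width below 3. Therefore the treewidth is 3.

Treewidth 3.
Bags: B1 = {3, 4, 5, 8}  B2 = {1, 3, 5, 8}  B3 = {0, 3, 5, 8}  B4 = {1, 3, 5, 6}  B5 = {0, 3, 5, 7}  B6 = {1, 2, 3, 5}
Tree: B1–B2, B2–B3, B2–B4, B3–B5, B4–B6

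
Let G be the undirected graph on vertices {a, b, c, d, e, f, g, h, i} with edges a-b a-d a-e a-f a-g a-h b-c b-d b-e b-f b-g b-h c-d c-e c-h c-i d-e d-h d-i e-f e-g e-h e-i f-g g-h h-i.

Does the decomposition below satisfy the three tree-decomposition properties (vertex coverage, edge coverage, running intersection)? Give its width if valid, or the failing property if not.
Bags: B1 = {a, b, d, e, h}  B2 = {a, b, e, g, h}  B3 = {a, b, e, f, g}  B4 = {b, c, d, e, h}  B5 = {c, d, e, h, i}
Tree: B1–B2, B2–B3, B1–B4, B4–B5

Every vertex of G appears in some bag (union = {a, b, c, d, e, f, g, h, i}); every edge is covered by a bag; and for each vertex v the set of bags containing v is connected in the bag tree. The decomposition is therefore valid. The largest bag has 5 vertices, so the width is 4.

Yes; width 4.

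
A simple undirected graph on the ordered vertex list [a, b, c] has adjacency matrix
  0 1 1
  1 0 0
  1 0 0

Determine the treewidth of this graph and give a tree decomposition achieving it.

Every bag has size at most 2, so the width is 2 − 1 = 1 and tw(G) ≤ 1. G has an edge, so its treewidth is at least 1. Combining the bounds, tw(G) = 1.

Treewidth 1.
Bags: B1 = {a, c}  B2 = {a, b}
Tree: B1–B2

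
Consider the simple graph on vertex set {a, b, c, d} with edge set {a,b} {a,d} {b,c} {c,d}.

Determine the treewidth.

A width-2 tree decomposition is:
Bags: B1 = {a, b, c}  B2 = {a, c, d}
Tree: B1–B2
Every bag has size at most 3, so the width is 3 − 1 = 2 and tw(G) ≤ 2. For the lower bound, G contains the cycle c–b–a–d–c, so G is not a forest; only forests have treewidth ≤ 1, hence tw(G) ≥ 2. Combining the bounds, tw(G) = 2.

2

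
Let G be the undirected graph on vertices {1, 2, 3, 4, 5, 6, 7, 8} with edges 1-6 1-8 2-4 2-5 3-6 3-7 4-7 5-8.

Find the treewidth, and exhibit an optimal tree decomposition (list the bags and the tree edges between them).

Treewidth 2.
One optimal decomposition is:
Bags: B1 = {2, 5, 8}  B2 = {2, 4, 8}  B3 = {4, 7, 8}  B4 = {3, 7, 8}  B5 = {3, 6, 8}  B6 = {1, 6, 8}
Tree: B1–B2, B2–B3, B3–B4, B4–B5, B5–B6

Every bag has size at most 3, so the width is 3 − 1 = 2 and tw(G) ≤ 2. The edges 8–5–2–4–7–3–6–1–8 form a cycle, so G is not a tree and its treewidth is at least 2. The upper and lower bounds meet at 2, so that is the treewidth.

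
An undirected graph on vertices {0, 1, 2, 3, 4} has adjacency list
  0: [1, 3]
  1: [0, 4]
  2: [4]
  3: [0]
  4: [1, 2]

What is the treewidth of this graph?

A width-1 tree decomposition is:
Bags: B1 = {2, 4}  B2 = {1, 4}  B3 = {0, 1}  B4 = {0, 3}
Tree: B1–B2, B2–B3, B3–B4
Every bag has size at most 2, so the width is 2 − 1 = 1 and tw(G) ≤ 1. Since G has at least one edge (e.g. 2–4), it is not an edgeless graph, so tw(G) ≥ 1. Hence tw(G) = 1 exactly.

1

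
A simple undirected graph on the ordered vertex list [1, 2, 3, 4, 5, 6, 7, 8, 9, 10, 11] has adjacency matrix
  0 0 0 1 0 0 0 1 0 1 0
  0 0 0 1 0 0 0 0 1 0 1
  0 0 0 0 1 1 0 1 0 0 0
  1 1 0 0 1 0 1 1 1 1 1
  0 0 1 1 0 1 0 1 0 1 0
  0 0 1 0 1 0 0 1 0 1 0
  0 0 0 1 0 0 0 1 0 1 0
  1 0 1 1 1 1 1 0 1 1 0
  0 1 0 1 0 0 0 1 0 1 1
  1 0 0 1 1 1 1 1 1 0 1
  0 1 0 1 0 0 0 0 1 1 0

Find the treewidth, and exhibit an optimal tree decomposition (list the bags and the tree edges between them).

The largest bag has 4 vertices, giving width 3; this decomposition certifies tw(G) ≤ 3. Conversely, {3, 5, 6, 8} is a clique of size 4, and the vertices of any clique must share a bag in every tree decomposition; so some bag has ≥ 4 vertices and tw(G) ≥ 3. Hence tw(G) = 3 exactly.

Treewidth 3.
One optimal decomposition is:
Bags: B1 = {4, 7, 8, 10}  B2 = {4, 8, 9, 10}  B3 = {4, 5, 8, 10}  B4 = {5, 6, 8, 10}  B5 = {3, 5, 6, 8}  B6 = {4, 9, 10, 11}  B7 = {1, 4, 8, 10}  B8 = {2, 4, 9, 11}
Tree: B1–B2, B1–B3, B3–B4, B4–B5, B2–B6, B3–B7, B6–B8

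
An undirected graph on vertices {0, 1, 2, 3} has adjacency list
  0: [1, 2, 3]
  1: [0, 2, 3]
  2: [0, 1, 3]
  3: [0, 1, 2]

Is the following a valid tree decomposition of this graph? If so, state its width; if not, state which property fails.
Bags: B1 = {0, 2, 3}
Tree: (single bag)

A tree decomposition must satisfy three properties: every vertex lies in some bag; for every edge, both endpoints lie together in some bag; and for every vertex, the bags containing it form a connected subtree. Here vertex 1 appears in no bag, so the decomposition is invalid.

No — vertex 1 appears in no bag.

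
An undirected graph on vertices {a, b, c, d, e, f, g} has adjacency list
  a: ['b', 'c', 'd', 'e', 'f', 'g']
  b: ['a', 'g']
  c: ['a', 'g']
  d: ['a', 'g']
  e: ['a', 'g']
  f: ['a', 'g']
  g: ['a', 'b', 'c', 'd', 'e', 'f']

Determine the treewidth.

A width-2 tree decomposition is:
Bags: B1 = {a, c, g}  B2 = {a, f, g}  B3 = {a, e, g}  B4 = {a, b, g}  B5 = {a, d, g}
Tree: B1–B2, B2–B3, B3–B4, B2–B5
Every bag has size at most 3, so the width is 3 − 1 = 2 and tw(G) ≤ 2. For the lower bound, the 3 vertices {a, d, g} are pairwise adjacent, and any tree decomposition puts a clique entirely inside one bag — forcing width ≥ 2. Therefore the treewidth is 2.

2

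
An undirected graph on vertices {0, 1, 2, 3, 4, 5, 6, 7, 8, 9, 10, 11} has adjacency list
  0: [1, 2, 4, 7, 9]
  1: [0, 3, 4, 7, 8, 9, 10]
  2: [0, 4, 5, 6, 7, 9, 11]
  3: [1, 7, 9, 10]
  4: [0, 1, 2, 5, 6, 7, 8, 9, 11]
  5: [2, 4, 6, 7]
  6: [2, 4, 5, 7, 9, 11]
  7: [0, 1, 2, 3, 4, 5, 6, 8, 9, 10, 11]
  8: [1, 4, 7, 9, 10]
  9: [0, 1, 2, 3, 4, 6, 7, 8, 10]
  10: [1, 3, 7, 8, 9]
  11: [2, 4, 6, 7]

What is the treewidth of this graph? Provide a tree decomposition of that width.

Every bag has size at most 5, so the width is 5 − 1 = 4 and tw(G) ≤ 4. For the lower bound, the 5 vertices {1, 7, 8, 9, 10} are pairwise adjacent, and any tree decomposition puts a clique entirely inside one bag — forcing width ≥ 4. Combining the bounds, tw(G) = 4.

Treewidth 4.
One such decomposition:
Bags: B1 = {0, 2, 4, 7, 9}  B2 = {0, 1, 4, 7, 9}  B3 = {1, 4, 7, 8, 9}  B4 = {2, 4, 6, 7, 9}  B5 = {2, 4, 5, 6, 7}  B6 = {2, 4, 6, 7, 11}  B7 = {1, 7, 8, 9, 10}  B8 = {1, 3, 7, 9, 10}
Tree: B1–B2, B2–B3, B1–B4, B4–B5, B5–B6, B3–B7, B7–B8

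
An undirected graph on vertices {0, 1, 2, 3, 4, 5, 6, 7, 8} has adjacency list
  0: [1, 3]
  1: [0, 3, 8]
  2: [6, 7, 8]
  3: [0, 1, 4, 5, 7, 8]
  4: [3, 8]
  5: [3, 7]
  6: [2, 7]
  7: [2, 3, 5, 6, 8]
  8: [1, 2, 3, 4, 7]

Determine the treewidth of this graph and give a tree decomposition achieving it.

Treewidth 2.
One optimal decomposition is:
Bags: B1 = {3, 4, 8}  B2 = {1, 3, 8}  B3 = {3, 7, 8}  B4 = {0, 1, 3}  B5 = {2, 7, 8}  B6 = {3, 5, 7}  B7 = {2, 6, 7}
Tree: B1–B2, B1–B3, B2–B4, B3–B5, B3–B6, B5–B7

Every bag has size at most 3, so the width is 3 − 1 = 2 and tw(G) ≤ 2. Conversely, {2, 7, 8} is a clique of size 3, and the vertices of any clique must share a bag in every tree decomposition; so some bag has ≥ 3 vertices and tw(G) ≥ 2. The upper and lower bounds meet at 2, so that is the treewidth.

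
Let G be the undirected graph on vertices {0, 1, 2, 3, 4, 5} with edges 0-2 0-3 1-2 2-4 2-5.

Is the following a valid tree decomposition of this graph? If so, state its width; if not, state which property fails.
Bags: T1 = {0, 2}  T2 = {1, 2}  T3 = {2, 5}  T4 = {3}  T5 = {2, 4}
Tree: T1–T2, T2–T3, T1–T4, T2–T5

No — edge (0,3) lies in no bag.

A tree decomposition must satisfy three properties: every vertex lies in some bag; for every edge, both endpoints lie together in some bag; and for every vertex, the bags containing it form a connected subtree. Here edge (0,3) lies in no bag, so the decomposition is invalid.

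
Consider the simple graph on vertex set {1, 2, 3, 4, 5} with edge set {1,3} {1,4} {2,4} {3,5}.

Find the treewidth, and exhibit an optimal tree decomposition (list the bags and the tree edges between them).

The largest bag has 2 vertices, giving width 1; this decomposition certifies tw(G) ≤ 1. Any graph with an edge has treewidth ≥ 1, and G has the edge 5–3. Combining the bounds, tw(G) = 1.

Treewidth 1.
One such decomposition:
Bags: B1 = {3, 5}  B2 = {1, 3}  B3 = {1, 4}  B4 = {2, 4}
Tree: B1–B2, B2–B3, B3–B4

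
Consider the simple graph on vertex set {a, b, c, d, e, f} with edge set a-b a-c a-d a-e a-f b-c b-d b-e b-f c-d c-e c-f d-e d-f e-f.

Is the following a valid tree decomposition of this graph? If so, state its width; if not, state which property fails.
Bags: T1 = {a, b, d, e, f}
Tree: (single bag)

A tree decomposition must satisfy three properties: every vertex lies in some bag; for every edge, both endpoints lie together in some bag; and for every vertex, the bags containing it form a connected subtree. Here vertex c appears in no bag, so the decomposition is invalid.

No — vertex c appears in no bag.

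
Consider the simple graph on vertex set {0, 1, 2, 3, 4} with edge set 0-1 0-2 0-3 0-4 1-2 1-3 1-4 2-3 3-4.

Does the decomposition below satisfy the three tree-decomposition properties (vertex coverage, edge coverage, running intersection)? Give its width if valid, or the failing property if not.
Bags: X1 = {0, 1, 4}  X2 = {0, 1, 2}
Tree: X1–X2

A tree decomposition must satisfy three properties: every vertex lies in some bag; for every edge, both endpoints lie together in some bag; and for every vertex, the bags containing it form a connected subtree. Here vertex 3 appears in no bag, so the decomposition is invalid.

No — vertex 3 appears in no bag.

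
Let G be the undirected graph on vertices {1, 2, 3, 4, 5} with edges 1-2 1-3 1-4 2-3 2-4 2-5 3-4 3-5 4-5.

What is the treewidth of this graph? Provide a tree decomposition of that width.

The largest bag has 4 vertices, giving width 3; this decomposition certifies tw(G) ≤ 3. For the lower bound, the 4 vertices {1, 2, 3, 4} are pairwise adjacent, and any tree decomposition puts a clique entirely inside one bag — forcing width ≥ 3. The upper and lower bounds meet at 3, so that is the treewidth.

Treewidth 3.
One such decomposition:
Bags: B1 = {2, 3, 4, 5}  B2 = {1, 2, 3, 4}
Tree: B1–B2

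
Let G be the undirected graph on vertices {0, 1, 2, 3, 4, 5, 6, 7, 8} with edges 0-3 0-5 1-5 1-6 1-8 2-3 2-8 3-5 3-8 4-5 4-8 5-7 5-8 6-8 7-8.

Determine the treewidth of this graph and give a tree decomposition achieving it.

The largest bag has 3 vertices, giving width 2; this decomposition certifies tw(G) ≤ 2. For the lower bound, the 3 vertices {0, 3, 5} are pairwise adjacent, and any tree decomposition puts a clique entirely inside one bag — forcing width ≥ 2. Combining the bounds, tw(G) = 2.

Treewidth 2.
Bags: B1 = {3, 5, 8}  B2 = {0, 3, 5}  B3 = {5, 7, 8}  B4 = {2, 3, 8}  B5 = {1, 5, 8}  B6 = {1, 6, 8}  B7 = {4, 5, 8}
Tree: B1–B2, B1–B3, B1–B4, B1–B5, B5–B6, B1–B7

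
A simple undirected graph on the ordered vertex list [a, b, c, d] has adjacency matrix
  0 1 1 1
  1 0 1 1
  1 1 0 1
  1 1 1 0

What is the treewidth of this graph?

3

A width-3 tree decomposition is:
Bags: B1 = {a, b, c, d}
Tree: (single bag)
A single bag containing all 4 vertices is trivially a valid decomposition of width 3. For the lower bound, the 4 vertices {a, b, c, d} are pairwise adjacent, and any tree decomposition puts a clique entirely inside one bag — forcing width ≥ 3. The upper and lower bounds meet at 3, so that is the treewidth.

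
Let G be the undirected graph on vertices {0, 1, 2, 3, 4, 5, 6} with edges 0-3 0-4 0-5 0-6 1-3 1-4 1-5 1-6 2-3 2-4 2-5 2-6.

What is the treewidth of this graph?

3

A width-3 tree decomposition is:
Bags: B1 = {0, 1, 2, 5}  B2 = {0, 1, 2, 6}  B3 = {0, 1, 2, 3}  B4 = {0, 1, 2, 4}
Tree: B1–B2, B2–B3, B3–B4
Each bag holds 4 vertices, so the decomposition has width 3, which upper-bounds the treewidth. For the lower bound: the 4 vertex sets {2,5}, {0,6}, {1}, {3} are disjoint, each induces a connected subgraph, and every pair is joined by at least one edge of G. Contracting each set to a single vertex therefore yields K_{4} as a minor, and since treewidth is minor-monotone, tw(G) ≥ tw(K_{4}) = 3. The upper and lower bounds meet at 3, so that is the treewidth.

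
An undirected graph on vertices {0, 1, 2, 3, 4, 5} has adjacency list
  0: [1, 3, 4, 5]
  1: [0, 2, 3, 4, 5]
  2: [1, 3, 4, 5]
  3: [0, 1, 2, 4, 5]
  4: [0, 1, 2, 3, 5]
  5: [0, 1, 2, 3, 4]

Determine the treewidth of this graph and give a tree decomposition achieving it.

Treewidth 4.
Bags: B1 = {1, 2, 3, 4, 5}  B2 = {0, 1, 3, 4, 5}
Tree: B1–B2

The largest bag has 5 vertices, giving width 4; this decomposition certifies tw(G) ≤ 4. On the other hand G contains the 5-clique {0, 1, 3, 4, 5}. A clique must lie in a single bag of any decomposition, so no decomposition can have width below 4. The upper and lower bounds meet at 4, so that is the treewidth.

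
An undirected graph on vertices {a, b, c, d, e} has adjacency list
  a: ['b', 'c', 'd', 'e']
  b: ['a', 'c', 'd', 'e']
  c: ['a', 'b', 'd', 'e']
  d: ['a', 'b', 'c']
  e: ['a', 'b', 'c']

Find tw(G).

3

A width-3 tree decomposition is:
Bags: B1 = {a, b, c, d}  B2 = {a, b, c, e}
Tree: B1–B2
Every bag has size at most 4, so the width is 4 − 1 = 3 and tw(G) ≤ 3. For the lower bound, the 4 vertices {a, b, c, d} are pairwise adjacent, and any tree decomposition puts a clique entirely inside one bag — forcing width ≥ 3. The upper and lower bounds meet at 3, so that is the treewidth.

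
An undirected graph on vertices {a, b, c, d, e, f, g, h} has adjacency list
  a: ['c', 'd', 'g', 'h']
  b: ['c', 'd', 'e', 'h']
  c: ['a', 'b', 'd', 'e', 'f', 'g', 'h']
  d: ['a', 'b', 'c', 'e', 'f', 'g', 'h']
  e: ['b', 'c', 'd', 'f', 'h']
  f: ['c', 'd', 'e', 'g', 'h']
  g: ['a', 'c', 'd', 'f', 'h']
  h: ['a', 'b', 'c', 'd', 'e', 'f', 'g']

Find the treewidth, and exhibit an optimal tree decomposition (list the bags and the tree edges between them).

Every bag has size at most 5, so the width is 5 − 1 = 4 and tw(G) ≤ 4. For the lower bound, the 5 vertices {a, c, d, g, h} are pairwise adjacent, and any tree decomposition puts a clique entirely inside one bag — forcing width ≥ 4. Therefore the treewidth is 4.

Treewidth 4.
One such decomposition:
Bags: B1 = {b, c, d, e, h}  B2 = {c, d, e, f, h}  B3 = {c, d, f, g, h}  B4 = {a, c, d, g, h}
Tree: B1–B2, B2–B3, B3–B4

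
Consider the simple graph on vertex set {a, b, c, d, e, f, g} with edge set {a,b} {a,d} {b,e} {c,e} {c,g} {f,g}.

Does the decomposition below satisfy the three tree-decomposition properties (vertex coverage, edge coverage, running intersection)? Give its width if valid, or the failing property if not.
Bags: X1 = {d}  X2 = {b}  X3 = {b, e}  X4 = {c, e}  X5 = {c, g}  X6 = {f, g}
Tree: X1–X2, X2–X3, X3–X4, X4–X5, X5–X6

No — vertex a appears in no bag.

A tree decomposition must satisfy three properties: every vertex lies in some bag; for every edge, both endpoints lie together in some bag; and for every vertex, the bags containing it form a connected subtree. Here vertex a appears in no bag, so the decomposition is invalid.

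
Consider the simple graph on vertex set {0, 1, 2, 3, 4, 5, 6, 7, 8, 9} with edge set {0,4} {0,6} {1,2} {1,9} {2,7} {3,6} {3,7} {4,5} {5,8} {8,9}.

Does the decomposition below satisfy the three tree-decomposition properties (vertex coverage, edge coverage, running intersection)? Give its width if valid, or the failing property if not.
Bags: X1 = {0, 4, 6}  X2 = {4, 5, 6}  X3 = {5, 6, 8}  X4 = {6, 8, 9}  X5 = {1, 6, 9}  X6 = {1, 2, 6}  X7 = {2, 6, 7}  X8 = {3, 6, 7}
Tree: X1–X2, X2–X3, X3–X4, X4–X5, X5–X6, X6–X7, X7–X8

Yes; width 2.

Every vertex of G appears in some bag (union = {0, 1, 2, 3, 4, 5, 6, 7, 8, 9}); every edge is covered by a bag; and for each vertex v the set of bags containing v is connected in the bag tree. The decomposition is therefore valid. The largest bag has 3 vertices, so the width is 2.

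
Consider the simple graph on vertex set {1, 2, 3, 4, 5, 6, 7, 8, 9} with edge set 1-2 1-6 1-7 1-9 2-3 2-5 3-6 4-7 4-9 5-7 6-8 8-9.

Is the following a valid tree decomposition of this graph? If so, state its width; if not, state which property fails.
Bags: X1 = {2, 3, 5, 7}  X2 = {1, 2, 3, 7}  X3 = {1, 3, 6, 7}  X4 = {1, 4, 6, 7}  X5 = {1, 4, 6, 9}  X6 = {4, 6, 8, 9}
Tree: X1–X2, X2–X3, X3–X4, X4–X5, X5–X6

Yes; width 3.

Checking the three conditions: (i) the bags cover all of {1, 2, 3, 4, 5, 6, 7, 8, 9}; (ii) for each edge, some bag contains both endpoints; (iii) the bags containing any fixed vertex form a subtree. All hold, so the decomposition is valid with width 4 − 1 = 3.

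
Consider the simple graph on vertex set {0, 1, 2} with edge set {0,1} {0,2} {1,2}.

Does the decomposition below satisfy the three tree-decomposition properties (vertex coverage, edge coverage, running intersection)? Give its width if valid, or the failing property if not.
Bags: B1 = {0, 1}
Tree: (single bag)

A tree decomposition must satisfy three properties: every vertex lies in some bag; for every edge, both endpoints lie together in some bag; and for every vertex, the bags containing it form a connected subtree. Here vertex 2 appears in no bag, so the decomposition is invalid.

No — vertex 2 appears in no bag.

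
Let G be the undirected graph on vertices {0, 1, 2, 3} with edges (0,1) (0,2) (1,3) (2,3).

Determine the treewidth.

A width-2 tree decomposition is:
Bags: B1 = {0, 2, 3}  B2 = {0, 1, 3}
Tree: B1–B2
Every bag has size at most 3, so the width is 3 − 1 = 2 and tw(G) ≤ 2. For the lower bound, G contains the cycle 3–2–0–1–3, so G is not a forest; only forests have treewidth ≤ 1, hence tw(G) ≥ 2. The upper and lower bounds meet at 2, so that is the treewidth.

2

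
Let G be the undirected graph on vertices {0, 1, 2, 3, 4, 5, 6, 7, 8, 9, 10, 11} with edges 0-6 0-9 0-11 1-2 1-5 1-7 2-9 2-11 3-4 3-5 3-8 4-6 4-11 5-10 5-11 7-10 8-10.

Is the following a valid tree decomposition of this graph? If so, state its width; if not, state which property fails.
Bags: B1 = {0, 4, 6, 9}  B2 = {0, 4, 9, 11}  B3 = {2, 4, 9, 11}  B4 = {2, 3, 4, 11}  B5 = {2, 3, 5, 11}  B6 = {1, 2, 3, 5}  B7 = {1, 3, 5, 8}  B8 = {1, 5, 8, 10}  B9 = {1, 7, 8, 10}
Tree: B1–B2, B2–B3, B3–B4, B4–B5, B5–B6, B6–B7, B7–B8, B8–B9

Yes; width 3.

Every vertex of G appears in some bag (union = {0, 1, 2, 3, 4, 5, 6, 7, 8, 9, 10, 11}); every edge is covered by a bag; and for each vertex v the set of bags containing v is connected in the bag tree. The decomposition is therefore valid. The largest bag has 4 vertices, so the width is 3.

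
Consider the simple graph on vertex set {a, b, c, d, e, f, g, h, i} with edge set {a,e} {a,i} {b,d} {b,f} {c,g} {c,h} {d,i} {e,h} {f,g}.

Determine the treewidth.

2

A width-2 tree decomposition is:
Bags: B1 = {b, d, f}  B2 = {d, f, i}  B3 = {a, f, i}  B4 = {a, e, f}  B5 = {e, f, h}  B6 = {c, f, h}  B7 = {c, f, g}
Tree: B1–B2, B2–B3, B3–B4, B4–B5, B5–B6, B6–B7
Every bag has size at most 3, so the width is 3 − 1 = 2 and tw(G) ≤ 2. For the lower bound, G contains the cycle f–b–d–i–a–e–h–c–g–f, so G is not a forest; only forests have treewidth ≤ 1, hence tw(G) ≥ 2. The upper and lower bounds meet at 2, so that is the treewidth.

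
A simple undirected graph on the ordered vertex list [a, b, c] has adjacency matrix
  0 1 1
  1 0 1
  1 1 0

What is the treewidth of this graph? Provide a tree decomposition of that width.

A single bag containing all 3 vertices is trivially a valid decomposition of width 2. For the lower bound, the 3 vertices {a, b, c} are pairwise adjacent, and any tree decomposition puts a clique entirely inside one bag — forcing width ≥ 2. Hence tw(G) = 2 exactly.

Treewidth 2.
One optimal decomposition is:
Bags: B1 = {a, b, c}
Tree: (single bag)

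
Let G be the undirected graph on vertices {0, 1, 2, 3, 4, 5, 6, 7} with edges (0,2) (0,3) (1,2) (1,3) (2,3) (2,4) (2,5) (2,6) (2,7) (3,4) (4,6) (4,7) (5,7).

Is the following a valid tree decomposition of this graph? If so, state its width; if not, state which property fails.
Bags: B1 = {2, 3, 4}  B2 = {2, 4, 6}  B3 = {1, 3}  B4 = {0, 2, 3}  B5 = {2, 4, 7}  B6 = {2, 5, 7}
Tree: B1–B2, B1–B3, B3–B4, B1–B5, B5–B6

No — edge (2,1) lies in no bag.

A tree decomposition must satisfy three properties: every vertex lies in some bag; for every edge, both endpoints lie together in some bag; and for every vertex, the bags containing it form a connected subtree. Here edge (2,1) lies in no bag, so the decomposition is invalid.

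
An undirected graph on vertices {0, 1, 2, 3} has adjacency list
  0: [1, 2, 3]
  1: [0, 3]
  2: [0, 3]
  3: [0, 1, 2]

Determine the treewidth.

A width-2 tree decomposition is:
Bags: B1 = {0, 2, 3}  B2 = {0, 1, 3}
Tree: B1–B2
Each bag holds 3 vertices, so the decomposition has width 2, which upper-bounds the treewidth. On the other hand G contains the 3-clique {0, 1, 3}. A clique must lie in a single bag of any decomposition, so no decomposition can have width below 2. Combining the bounds, tw(G) = 2.

2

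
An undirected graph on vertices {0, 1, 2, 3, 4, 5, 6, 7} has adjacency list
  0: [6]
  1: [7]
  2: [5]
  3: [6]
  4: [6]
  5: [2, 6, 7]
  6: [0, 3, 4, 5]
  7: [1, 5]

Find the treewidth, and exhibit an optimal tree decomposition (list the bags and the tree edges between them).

Treewidth 1.
One optimal decomposition is:
Bags: B1 = {5, 6}  B2 = {3, 6}  B3 = {2, 5}  B4 = {5, 7}  B5 = {0, 6}  B6 = {4, 6}  B7 = {1, 7}
Tree: B1–B2, B1–B3, B3–B4, B1–B5, B1–B6, B4–B7

Every bag has size at most 2, so the width is 2 − 1 = 1 and tw(G) ≤ 1. Since G has at least one edge (e.g. 5–6), it is not an edgeless graph, so tw(G) ≥ 1. Combining the bounds, tw(G) = 1.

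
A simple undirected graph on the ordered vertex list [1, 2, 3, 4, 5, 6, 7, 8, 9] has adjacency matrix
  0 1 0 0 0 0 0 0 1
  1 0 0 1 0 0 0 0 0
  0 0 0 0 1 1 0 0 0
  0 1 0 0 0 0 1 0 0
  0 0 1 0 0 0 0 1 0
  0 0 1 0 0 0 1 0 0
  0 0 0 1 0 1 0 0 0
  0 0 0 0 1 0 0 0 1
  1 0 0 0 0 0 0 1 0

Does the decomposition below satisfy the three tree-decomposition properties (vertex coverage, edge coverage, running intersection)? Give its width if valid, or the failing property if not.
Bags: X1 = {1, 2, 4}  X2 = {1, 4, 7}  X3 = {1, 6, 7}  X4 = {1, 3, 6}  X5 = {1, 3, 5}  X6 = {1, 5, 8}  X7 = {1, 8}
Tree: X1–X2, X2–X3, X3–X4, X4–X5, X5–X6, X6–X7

A tree decomposition must satisfy three properties: every vertex lies in some bag; for every edge, both endpoints lie together in some bag; and for every vertex, the bags containing it form a connected subtree. Here vertex 9 appears in no bag, so the decomposition is invalid.

No — vertex 9 appears in no bag.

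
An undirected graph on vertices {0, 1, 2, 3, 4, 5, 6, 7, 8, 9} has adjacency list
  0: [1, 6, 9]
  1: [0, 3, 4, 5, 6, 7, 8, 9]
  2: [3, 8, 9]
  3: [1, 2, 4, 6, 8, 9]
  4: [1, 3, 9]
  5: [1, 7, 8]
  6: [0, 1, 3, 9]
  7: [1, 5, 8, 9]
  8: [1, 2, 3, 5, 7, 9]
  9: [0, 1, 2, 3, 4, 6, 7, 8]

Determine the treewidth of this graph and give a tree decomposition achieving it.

Every bag has size at most 4, so the width is 4 − 1 = 3 and tw(G) ≤ 3. On the other hand G contains the 4-clique {0, 1, 6, 9}. A clique must lie in a single bag of any decomposition, so no decomposition can have width below 3. Hence tw(G) = 3 exactly.

Treewidth 3.
Bags: B1 = {1, 3, 8, 9}  B2 = {2, 3, 8, 9}  B3 = {1, 7, 8, 9}  B4 = {1, 3, 4, 9}  B5 = {1, 3, 6, 9}  B6 = {1, 5, 7, 8}  B7 = {0, 1, 6, 9}
Tree: B1–B2, B1–B3, B1–B4, B1–B5, B3–B6, B5–B7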